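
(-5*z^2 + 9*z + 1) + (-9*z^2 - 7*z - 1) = -14*z^2 + 2*z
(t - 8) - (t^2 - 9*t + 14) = -t^2 + 10*t - 22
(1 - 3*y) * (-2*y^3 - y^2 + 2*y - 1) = 6*y^4 + y^3 - 7*y^2 + 5*y - 1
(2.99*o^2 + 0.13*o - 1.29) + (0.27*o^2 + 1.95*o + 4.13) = 3.26*o^2 + 2.08*o + 2.84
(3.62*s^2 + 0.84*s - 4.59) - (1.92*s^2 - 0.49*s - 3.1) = 1.7*s^2 + 1.33*s - 1.49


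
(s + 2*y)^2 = s^2 + 4*s*y + 4*y^2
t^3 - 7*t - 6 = (t - 3)*(t + 1)*(t + 2)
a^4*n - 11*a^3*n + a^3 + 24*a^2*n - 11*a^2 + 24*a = a*(a - 8)*(a - 3)*(a*n + 1)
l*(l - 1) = l^2 - l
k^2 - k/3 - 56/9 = (k - 8/3)*(k + 7/3)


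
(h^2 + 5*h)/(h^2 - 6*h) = (h + 5)/(h - 6)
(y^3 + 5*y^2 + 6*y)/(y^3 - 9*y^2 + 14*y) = (y^2 + 5*y + 6)/(y^2 - 9*y + 14)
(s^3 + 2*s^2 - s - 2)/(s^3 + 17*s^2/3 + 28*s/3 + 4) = 3*(s^2 - 1)/(3*s^2 + 11*s + 6)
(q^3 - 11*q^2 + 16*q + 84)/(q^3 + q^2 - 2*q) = (q^2 - 13*q + 42)/(q*(q - 1))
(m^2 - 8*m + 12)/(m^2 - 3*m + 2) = (m - 6)/(m - 1)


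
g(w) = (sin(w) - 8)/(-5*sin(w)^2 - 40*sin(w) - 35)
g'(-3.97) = 0.06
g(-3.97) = 0.11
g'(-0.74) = -2.08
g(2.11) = 0.10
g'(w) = (10*sin(w)*cos(w) + 40*cos(w))*(sin(w) - 8)/(-5*sin(w)^2 - 40*sin(w) - 35)^2 + cos(w)/(-5*sin(w)^2 - 40*sin(w) - 35) = (sin(w)^2 - 16*sin(w) - 71)*cos(w)/(5*(sin(w)^2 + 8*sin(w) + 7)^2)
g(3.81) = 0.71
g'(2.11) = 0.04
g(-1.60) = 703.49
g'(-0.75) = -2.16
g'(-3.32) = 0.20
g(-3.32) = 0.19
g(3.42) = 0.34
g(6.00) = 0.34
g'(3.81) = 1.62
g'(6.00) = -0.54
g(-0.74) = 0.84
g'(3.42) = 0.54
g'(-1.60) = 48180.22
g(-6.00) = 0.17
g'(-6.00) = -0.17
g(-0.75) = 0.86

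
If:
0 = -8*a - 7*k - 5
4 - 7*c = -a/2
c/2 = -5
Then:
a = -148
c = -10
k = 1179/7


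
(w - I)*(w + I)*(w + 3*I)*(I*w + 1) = I*w^4 - 2*w^3 + 4*I*w^2 - 2*w + 3*I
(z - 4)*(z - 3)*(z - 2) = z^3 - 9*z^2 + 26*z - 24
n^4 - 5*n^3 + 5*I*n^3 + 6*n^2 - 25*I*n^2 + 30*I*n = n*(n - 3)*(n - 2)*(n + 5*I)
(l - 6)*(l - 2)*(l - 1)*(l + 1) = l^4 - 8*l^3 + 11*l^2 + 8*l - 12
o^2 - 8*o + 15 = (o - 5)*(o - 3)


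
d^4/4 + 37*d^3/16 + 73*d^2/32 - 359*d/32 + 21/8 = (d/4 + 1)*(d - 3/2)*(d - 1/4)*(d + 7)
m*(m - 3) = m^2 - 3*m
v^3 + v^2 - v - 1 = (v - 1)*(v + 1)^2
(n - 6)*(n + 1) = n^2 - 5*n - 6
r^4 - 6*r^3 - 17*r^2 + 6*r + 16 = (r - 8)*(r - 1)*(r + 1)*(r + 2)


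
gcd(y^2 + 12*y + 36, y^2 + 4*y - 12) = y + 6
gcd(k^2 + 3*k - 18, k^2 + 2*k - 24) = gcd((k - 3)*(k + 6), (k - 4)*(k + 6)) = k + 6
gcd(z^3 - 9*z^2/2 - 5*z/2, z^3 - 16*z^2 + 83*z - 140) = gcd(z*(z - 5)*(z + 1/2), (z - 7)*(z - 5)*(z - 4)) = z - 5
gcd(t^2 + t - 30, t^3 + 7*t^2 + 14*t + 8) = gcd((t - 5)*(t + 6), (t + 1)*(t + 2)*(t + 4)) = 1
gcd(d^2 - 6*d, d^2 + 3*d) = d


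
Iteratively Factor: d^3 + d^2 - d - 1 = (d - 1)*(d^2 + 2*d + 1) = (d - 1)*(d + 1)*(d + 1)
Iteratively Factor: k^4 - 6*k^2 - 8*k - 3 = (k + 1)*(k^3 - k^2 - 5*k - 3) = (k + 1)^2*(k^2 - 2*k - 3) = (k + 1)^3*(k - 3)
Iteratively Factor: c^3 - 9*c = (c)*(c^2 - 9) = c*(c + 3)*(c - 3)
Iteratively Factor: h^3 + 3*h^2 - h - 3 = (h + 1)*(h^2 + 2*h - 3) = (h - 1)*(h + 1)*(h + 3)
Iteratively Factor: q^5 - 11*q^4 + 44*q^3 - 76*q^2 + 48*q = (q - 4)*(q^4 - 7*q^3 + 16*q^2 - 12*q) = (q - 4)*(q - 2)*(q^3 - 5*q^2 + 6*q) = (q - 4)*(q - 2)^2*(q^2 - 3*q) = q*(q - 4)*(q - 2)^2*(q - 3)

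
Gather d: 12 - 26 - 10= -24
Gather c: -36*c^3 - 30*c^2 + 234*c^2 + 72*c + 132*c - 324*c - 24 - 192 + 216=-36*c^3 + 204*c^2 - 120*c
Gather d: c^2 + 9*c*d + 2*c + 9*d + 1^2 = c^2 + 2*c + d*(9*c + 9) + 1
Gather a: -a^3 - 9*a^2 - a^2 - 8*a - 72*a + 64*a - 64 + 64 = -a^3 - 10*a^2 - 16*a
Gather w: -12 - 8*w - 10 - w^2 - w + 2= -w^2 - 9*w - 20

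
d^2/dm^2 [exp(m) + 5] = exp(m)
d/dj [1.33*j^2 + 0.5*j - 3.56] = 2.66*j + 0.5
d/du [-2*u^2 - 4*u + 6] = -4*u - 4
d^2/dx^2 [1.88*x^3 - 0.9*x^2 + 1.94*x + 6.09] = 11.28*x - 1.8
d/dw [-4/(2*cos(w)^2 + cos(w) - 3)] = -4*(4*cos(w) + 1)*sin(w)/(cos(w) + cos(2*w) - 2)^2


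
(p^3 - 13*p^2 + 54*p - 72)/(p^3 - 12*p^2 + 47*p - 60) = (p - 6)/(p - 5)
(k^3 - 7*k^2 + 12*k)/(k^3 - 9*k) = (k - 4)/(k + 3)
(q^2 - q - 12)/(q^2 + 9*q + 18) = (q - 4)/(q + 6)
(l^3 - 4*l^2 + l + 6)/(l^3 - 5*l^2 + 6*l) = (l + 1)/l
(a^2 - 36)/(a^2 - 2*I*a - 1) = (36 - a^2)/(-a^2 + 2*I*a + 1)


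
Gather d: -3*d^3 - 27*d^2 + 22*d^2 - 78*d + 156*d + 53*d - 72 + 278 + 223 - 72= -3*d^3 - 5*d^2 + 131*d + 357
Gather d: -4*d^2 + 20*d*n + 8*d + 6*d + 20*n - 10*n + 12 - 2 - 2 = -4*d^2 + d*(20*n + 14) + 10*n + 8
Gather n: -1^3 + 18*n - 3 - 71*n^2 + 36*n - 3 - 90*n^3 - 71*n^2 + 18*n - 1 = -90*n^3 - 142*n^2 + 72*n - 8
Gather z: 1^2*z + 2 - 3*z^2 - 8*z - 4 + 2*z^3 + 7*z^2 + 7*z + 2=2*z^3 + 4*z^2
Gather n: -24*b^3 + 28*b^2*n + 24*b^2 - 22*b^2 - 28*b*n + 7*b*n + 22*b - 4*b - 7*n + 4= -24*b^3 + 2*b^2 + 18*b + n*(28*b^2 - 21*b - 7) + 4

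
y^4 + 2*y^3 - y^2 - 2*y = y*(y - 1)*(y + 1)*(y + 2)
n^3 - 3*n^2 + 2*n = n*(n - 2)*(n - 1)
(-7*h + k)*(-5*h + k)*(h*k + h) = 35*h^3*k + 35*h^3 - 12*h^2*k^2 - 12*h^2*k + h*k^3 + h*k^2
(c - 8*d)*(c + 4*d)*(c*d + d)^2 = c^4*d^2 - 4*c^3*d^3 + 2*c^3*d^2 - 32*c^2*d^4 - 8*c^2*d^3 + c^2*d^2 - 64*c*d^4 - 4*c*d^3 - 32*d^4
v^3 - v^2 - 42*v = v*(v - 7)*(v + 6)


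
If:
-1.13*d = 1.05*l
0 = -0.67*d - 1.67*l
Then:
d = 0.00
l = 0.00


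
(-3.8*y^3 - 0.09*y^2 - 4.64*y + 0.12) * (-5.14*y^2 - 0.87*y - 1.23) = 19.532*y^5 + 3.7686*y^4 + 28.6019*y^3 + 3.5307*y^2 + 5.6028*y - 0.1476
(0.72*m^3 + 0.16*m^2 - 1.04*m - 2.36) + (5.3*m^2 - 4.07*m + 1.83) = 0.72*m^3 + 5.46*m^2 - 5.11*m - 0.53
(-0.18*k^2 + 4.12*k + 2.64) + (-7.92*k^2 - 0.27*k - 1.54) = -8.1*k^2 + 3.85*k + 1.1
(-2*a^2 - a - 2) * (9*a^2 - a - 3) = -18*a^4 - 7*a^3 - 11*a^2 + 5*a + 6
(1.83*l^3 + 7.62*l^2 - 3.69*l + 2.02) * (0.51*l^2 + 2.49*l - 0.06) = 0.9333*l^5 + 8.4429*l^4 + 16.9821*l^3 - 8.6151*l^2 + 5.2512*l - 0.1212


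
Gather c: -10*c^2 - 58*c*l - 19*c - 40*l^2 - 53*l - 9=-10*c^2 + c*(-58*l - 19) - 40*l^2 - 53*l - 9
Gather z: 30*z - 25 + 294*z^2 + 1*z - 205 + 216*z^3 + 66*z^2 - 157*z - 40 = 216*z^3 + 360*z^2 - 126*z - 270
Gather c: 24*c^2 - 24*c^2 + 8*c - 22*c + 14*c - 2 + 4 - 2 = 0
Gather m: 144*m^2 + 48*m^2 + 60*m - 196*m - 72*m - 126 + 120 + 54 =192*m^2 - 208*m + 48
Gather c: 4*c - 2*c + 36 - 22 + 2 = 2*c + 16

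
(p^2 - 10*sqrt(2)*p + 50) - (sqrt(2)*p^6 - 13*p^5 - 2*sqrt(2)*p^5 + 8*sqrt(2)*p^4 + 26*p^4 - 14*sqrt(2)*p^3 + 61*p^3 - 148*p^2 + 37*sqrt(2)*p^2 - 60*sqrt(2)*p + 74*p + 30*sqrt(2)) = -sqrt(2)*p^6 + 2*sqrt(2)*p^5 + 13*p^5 - 26*p^4 - 8*sqrt(2)*p^4 - 61*p^3 + 14*sqrt(2)*p^3 - 37*sqrt(2)*p^2 + 149*p^2 - 74*p + 50*sqrt(2)*p - 30*sqrt(2) + 50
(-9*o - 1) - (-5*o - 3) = 2 - 4*o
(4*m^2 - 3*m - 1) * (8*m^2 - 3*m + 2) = 32*m^4 - 36*m^3 + 9*m^2 - 3*m - 2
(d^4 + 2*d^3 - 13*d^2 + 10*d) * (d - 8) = d^5 - 6*d^4 - 29*d^3 + 114*d^2 - 80*d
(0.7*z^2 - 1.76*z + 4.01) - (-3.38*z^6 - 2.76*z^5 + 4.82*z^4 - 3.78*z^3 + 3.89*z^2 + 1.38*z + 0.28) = 3.38*z^6 + 2.76*z^5 - 4.82*z^4 + 3.78*z^3 - 3.19*z^2 - 3.14*z + 3.73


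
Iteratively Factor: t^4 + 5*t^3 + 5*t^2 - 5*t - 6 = (t + 2)*(t^3 + 3*t^2 - t - 3) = (t - 1)*(t + 2)*(t^2 + 4*t + 3) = (t - 1)*(t + 1)*(t + 2)*(t + 3)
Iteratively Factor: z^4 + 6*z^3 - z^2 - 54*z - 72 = (z + 3)*(z^3 + 3*z^2 - 10*z - 24) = (z + 2)*(z + 3)*(z^2 + z - 12) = (z - 3)*(z + 2)*(z + 3)*(z + 4)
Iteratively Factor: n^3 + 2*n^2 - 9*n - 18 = (n + 2)*(n^2 - 9) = (n - 3)*(n + 2)*(n + 3)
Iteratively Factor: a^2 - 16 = (a - 4)*(a + 4)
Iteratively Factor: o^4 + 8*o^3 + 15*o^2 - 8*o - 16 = (o - 1)*(o^3 + 9*o^2 + 24*o + 16) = (o - 1)*(o + 4)*(o^2 + 5*o + 4) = (o - 1)*(o + 4)^2*(o + 1)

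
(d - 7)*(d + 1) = d^2 - 6*d - 7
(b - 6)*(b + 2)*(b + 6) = b^3 + 2*b^2 - 36*b - 72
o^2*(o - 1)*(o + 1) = o^4 - o^2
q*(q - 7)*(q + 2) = q^3 - 5*q^2 - 14*q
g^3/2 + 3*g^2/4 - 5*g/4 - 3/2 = (g/2 + 1)*(g - 3/2)*(g + 1)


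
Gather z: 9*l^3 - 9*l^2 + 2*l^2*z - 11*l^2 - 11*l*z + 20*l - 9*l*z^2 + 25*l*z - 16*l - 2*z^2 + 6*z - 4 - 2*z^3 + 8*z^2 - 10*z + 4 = 9*l^3 - 20*l^2 + 4*l - 2*z^3 + z^2*(6 - 9*l) + z*(2*l^2 + 14*l - 4)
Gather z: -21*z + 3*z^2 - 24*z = 3*z^2 - 45*z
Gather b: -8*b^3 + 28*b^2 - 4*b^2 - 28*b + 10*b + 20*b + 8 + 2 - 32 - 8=-8*b^3 + 24*b^2 + 2*b - 30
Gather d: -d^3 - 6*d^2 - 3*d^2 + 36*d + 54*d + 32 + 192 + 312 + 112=-d^3 - 9*d^2 + 90*d + 648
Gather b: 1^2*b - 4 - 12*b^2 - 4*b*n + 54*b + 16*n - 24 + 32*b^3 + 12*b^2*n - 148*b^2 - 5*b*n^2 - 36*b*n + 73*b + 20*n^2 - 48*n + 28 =32*b^3 + b^2*(12*n - 160) + b*(-5*n^2 - 40*n + 128) + 20*n^2 - 32*n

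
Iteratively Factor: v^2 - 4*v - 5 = (v + 1)*(v - 5)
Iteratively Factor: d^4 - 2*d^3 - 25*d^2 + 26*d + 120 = (d + 4)*(d^3 - 6*d^2 - d + 30) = (d - 3)*(d + 4)*(d^2 - 3*d - 10) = (d - 5)*(d - 3)*(d + 4)*(d + 2)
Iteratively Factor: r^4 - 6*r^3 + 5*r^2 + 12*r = (r - 3)*(r^3 - 3*r^2 - 4*r) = r*(r - 3)*(r^2 - 3*r - 4) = r*(r - 3)*(r + 1)*(r - 4)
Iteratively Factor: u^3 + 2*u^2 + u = (u)*(u^2 + 2*u + 1) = u*(u + 1)*(u + 1)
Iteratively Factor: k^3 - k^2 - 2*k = (k + 1)*(k^2 - 2*k) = k*(k + 1)*(k - 2)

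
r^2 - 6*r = r*(r - 6)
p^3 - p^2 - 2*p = p*(p - 2)*(p + 1)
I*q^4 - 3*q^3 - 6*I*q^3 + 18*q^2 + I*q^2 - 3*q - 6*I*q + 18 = (q - 6)*(q + I)*(q + 3*I)*(I*q + 1)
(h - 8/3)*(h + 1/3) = h^2 - 7*h/3 - 8/9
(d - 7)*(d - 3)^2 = d^3 - 13*d^2 + 51*d - 63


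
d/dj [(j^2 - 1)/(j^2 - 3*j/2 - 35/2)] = 6*(-j^2 - 22*j - 1)/(4*j^4 - 12*j^3 - 131*j^2 + 210*j + 1225)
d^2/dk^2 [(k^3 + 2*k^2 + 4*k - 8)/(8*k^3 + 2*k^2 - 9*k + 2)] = 2*(112*k^6 + 984*k^5 - 2544*k^4 - 831*k^3 + 1170*k^2 + 780*k - 536)/(512*k^9 + 384*k^8 - 1632*k^7 - 472*k^6 + 2028*k^5 - 354*k^4 - 849*k^3 + 510*k^2 - 108*k + 8)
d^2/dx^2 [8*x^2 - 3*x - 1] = 16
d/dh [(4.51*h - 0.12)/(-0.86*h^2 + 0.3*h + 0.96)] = (3.8786*h^2 - 0.2064*h + 4.3656)/(0.7396*h^4 - 0.516*h^3 - 1.5612*h^2 + 0.576*h + 0.9216)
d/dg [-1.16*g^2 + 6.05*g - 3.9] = 6.05 - 2.32*g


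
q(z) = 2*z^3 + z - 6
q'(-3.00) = 55.00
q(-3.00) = -63.00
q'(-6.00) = 217.00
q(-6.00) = -444.00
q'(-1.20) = 9.64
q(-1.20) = -10.66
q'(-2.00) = 25.00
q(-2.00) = -24.00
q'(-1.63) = 16.94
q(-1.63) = -16.29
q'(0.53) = 2.69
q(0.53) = -5.17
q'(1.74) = 19.17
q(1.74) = 6.28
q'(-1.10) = 8.26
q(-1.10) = -9.76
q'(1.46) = 13.79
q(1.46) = 1.68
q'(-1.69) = 18.14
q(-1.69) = -17.34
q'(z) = 6*z^2 + 1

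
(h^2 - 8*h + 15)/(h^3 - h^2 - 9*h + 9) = (h - 5)/(h^2 + 2*h - 3)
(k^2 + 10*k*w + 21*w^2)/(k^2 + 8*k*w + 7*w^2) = (k + 3*w)/(k + w)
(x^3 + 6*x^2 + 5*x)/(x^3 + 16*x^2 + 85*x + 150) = x*(x + 1)/(x^2 + 11*x + 30)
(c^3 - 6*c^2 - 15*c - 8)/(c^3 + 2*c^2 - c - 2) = (c^2 - 7*c - 8)/(c^2 + c - 2)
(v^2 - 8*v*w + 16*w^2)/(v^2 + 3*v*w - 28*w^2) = (v - 4*w)/(v + 7*w)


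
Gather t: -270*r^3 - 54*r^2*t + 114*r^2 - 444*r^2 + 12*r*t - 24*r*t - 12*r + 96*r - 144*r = -270*r^3 - 330*r^2 - 60*r + t*(-54*r^2 - 12*r)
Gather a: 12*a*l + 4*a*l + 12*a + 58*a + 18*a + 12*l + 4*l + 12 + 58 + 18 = a*(16*l + 88) + 16*l + 88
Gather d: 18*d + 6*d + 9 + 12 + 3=24*d + 24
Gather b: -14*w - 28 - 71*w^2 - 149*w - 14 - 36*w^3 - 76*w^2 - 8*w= -36*w^3 - 147*w^2 - 171*w - 42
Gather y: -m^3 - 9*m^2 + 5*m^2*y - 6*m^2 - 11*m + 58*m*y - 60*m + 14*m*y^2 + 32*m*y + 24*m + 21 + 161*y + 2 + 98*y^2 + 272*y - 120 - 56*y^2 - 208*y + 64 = -m^3 - 15*m^2 - 47*m + y^2*(14*m + 42) + y*(5*m^2 + 90*m + 225) - 33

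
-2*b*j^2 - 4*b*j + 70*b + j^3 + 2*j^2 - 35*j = (-2*b + j)*(j - 5)*(j + 7)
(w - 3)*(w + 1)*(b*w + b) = b*w^3 - b*w^2 - 5*b*w - 3*b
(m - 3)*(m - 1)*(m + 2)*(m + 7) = m^4 + 5*m^3 - 19*m^2 - 29*m + 42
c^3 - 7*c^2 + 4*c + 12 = (c - 6)*(c - 2)*(c + 1)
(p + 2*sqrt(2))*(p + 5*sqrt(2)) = p^2 + 7*sqrt(2)*p + 20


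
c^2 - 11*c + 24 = (c - 8)*(c - 3)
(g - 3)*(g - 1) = g^2 - 4*g + 3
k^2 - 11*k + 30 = (k - 6)*(k - 5)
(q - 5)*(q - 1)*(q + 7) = q^3 + q^2 - 37*q + 35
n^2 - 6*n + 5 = (n - 5)*(n - 1)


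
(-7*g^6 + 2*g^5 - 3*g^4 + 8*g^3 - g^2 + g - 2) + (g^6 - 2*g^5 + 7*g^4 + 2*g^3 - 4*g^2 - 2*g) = -6*g^6 + 4*g^4 + 10*g^3 - 5*g^2 - g - 2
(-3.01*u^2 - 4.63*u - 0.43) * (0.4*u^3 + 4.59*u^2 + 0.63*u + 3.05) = -1.204*u^5 - 15.6679*u^4 - 23.32*u^3 - 14.0711*u^2 - 14.3924*u - 1.3115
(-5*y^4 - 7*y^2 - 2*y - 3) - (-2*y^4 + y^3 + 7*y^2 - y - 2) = -3*y^4 - y^3 - 14*y^2 - y - 1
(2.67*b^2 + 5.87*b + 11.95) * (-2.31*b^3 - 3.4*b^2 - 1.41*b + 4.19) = -6.1677*b^5 - 22.6377*b^4 - 51.3272*b^3 - 37.7194*b^2 + 7.7458*b + 50.0705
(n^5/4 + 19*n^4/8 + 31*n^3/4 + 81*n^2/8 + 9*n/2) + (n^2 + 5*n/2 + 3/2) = n^5/4 + 19*n^4/8 + 31*n^3/4 + 89*n^2/8 + 7*n + 3/2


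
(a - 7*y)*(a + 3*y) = a^2 - 4*a*y - 21*y^2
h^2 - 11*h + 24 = (h - 8)*(h - 3)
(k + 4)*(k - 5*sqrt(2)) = k^2 - 5*sqrt(2)*k + 4*k - 20*sqrt(2)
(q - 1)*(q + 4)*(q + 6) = q^3 + 9*q^2 + 14*q - 24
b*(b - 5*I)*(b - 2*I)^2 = b^4 - 9*I*b^3 - 24*b^2 + 20*I*b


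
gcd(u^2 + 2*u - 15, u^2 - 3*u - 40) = u + 5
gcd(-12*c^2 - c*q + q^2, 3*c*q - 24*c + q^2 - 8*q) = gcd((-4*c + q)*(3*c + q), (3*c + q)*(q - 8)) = 3*c + q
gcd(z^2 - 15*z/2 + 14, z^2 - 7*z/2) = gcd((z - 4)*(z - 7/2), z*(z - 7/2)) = z - 7/2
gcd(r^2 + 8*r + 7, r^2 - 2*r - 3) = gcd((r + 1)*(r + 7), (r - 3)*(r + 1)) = r + 1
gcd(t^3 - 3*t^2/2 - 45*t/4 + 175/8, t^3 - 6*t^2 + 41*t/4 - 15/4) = t - 5/2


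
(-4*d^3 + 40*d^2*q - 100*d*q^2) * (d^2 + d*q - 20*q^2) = -4*d^5 + 36*d^4*q + 20*d^3*q^2 - 900*d^2*q^3 + 2000*d*q^4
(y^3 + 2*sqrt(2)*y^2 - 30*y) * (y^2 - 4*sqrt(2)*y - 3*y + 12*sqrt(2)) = y^5 - 3*y^4 - 2*sqrt(2)*y^4 - 46*y^3 + 6*sqrt(2)*y^3 + 138*y^2 + 120*sqrt(2)*y^2 - 360*sqrt(2)*y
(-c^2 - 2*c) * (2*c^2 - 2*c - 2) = -2*c^4 - 2*c^3 + 6*c^2 + 4*c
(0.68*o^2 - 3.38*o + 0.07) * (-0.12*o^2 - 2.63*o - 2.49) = -0.0816*o^4 - 1.3828*o^3 + 7.1878*o^2 + 8.2321*o - 0.1743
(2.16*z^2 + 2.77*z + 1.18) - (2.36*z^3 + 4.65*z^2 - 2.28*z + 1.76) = -2.36*z^3 - 2.49*z^2 + 5.05*z - 0.58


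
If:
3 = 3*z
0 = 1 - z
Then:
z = 1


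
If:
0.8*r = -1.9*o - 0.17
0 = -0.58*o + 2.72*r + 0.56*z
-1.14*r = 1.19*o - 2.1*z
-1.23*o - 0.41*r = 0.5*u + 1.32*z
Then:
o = -0.09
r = -0.01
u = 0.36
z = -0.05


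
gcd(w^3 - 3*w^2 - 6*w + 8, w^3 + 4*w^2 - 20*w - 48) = w^2 - 2*w - 8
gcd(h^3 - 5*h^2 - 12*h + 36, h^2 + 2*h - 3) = h + 3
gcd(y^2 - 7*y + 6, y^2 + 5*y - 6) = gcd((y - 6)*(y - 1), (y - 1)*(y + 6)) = y - 1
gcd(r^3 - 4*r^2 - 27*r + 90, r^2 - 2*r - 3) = r - 3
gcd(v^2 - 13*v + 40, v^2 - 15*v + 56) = v - 8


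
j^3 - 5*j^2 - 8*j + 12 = (j - 6)*(j - 1)*(j + 2)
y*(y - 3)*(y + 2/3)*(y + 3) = y^4 + 2*y^3/3 - 9*y^2 - 6*y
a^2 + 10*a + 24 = (a + 4)*(a + 6)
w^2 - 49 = (w - 7)*(w + 7)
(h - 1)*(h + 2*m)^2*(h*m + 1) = h^4*m + 4*h^3*m^2 - h^3*m + h^3 + 4*h^2*m^3 - 4*h^2*m^2 + 4*h^2*m - h^2 - 4*h*m^3 + 4*h*m^2 - 4*h*m - 4*m^2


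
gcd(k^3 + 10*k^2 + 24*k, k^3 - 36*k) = k^2 + 6*k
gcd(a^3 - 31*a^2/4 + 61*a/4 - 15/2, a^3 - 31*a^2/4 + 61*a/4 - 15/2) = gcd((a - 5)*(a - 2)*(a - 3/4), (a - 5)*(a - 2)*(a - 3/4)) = a^3 - 31*a^2/4 + 61*a/4 - 15/2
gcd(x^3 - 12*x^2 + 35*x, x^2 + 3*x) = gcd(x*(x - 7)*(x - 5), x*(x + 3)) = x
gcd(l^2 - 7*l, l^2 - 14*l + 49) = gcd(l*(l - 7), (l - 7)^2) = l - 7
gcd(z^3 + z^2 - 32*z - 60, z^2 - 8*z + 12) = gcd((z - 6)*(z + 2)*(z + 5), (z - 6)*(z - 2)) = z - 6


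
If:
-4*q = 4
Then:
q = -1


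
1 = 1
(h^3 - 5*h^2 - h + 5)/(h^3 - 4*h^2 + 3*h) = (h^2 - 4*h - 5)/(h*(h - 3))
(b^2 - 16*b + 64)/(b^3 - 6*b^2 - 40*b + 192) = (b - 8)/(b^2 + 2*b - 24)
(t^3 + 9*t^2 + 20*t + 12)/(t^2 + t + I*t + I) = (t^2 + 8*t + 12)/(t + I)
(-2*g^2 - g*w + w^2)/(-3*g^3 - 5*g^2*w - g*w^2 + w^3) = (-2*g + w)/(-3*g^2 - 2*g*w + w^2)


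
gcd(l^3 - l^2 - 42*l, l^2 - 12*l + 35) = l - 7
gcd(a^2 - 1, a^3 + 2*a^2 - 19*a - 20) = a + 1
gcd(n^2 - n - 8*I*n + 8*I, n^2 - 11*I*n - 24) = n - 8*I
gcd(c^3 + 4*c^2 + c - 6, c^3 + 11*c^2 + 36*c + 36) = c^2 + 5*c + 6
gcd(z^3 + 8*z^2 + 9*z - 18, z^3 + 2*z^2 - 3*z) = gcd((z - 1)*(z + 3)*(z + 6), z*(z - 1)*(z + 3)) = z^2 + 2*z - 3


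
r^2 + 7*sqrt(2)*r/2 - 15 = (r - 3*sqrt(2)/2)*(r + 5*sqrt(2))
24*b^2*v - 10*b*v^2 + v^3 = v*(-6*b + v)*(-4*b + v)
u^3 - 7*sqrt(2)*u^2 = u^2*(u - 7*sqrt(2))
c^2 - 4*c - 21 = (c - 7)*(c + 3)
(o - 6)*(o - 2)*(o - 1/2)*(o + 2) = o^4 - 13*o^3/2 - o^2 + 26*o - 12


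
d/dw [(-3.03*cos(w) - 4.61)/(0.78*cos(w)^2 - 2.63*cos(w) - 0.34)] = (-2.3634*cos(w)^2 - 7.1916*cos(w) + 11.0941)*sin(w)/(0.6084*cos(w)^4 - 4.1028*cos(w)^3 + 6.3865*cos(w)^2 + 1.7884*cos(w) + 0.1156)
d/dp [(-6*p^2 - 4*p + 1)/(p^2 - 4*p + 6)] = 2*(14*p^2 - 37*p - 10)/(p^4 - 8*p^3 + 28*p^2 - 48*p + 36)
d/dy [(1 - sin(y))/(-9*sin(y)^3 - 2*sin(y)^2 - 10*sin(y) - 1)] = (-18*sin(y)^3 + 25*sin(y)^2 + 4*sin(y) + 11)*cos(y)/(9*sin(y)^3 + 2*sin(y)^2 + 10*sin(y) + 1)^2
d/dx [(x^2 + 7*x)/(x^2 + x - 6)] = (-x*(x + 7)*(2*x + 1) + (2*x + 7)*(x^2 + x - 6))/(x^2 + x - 6)^2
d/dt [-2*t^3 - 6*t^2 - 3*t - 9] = -6*t^2 - 12*t - 3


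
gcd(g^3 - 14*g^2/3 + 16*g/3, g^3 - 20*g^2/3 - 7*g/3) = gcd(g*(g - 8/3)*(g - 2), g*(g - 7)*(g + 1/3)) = g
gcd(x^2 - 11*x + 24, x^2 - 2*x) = 1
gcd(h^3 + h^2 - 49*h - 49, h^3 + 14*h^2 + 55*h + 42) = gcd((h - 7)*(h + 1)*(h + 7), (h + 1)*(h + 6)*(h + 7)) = h^2 + 8*h + 7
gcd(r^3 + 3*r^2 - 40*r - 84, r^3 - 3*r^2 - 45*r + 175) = r + 7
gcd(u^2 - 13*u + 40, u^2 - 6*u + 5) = u - 5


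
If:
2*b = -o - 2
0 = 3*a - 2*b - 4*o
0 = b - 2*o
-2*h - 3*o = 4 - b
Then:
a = -16/15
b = -4/5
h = -9/5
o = -2/5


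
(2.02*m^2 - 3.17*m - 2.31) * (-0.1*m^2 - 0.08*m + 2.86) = -0.202*m^4 + 0.1554*m^3 + 6.2618*m^2 - 8.8814*m - 6.6066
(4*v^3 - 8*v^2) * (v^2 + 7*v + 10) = 4*v^5 + 20*v^4 - 16*v^3 - 80*v^2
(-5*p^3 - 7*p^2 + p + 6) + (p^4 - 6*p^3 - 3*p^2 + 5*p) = p^4 - 11*p^3 - 10*p^2 + 6*p + 6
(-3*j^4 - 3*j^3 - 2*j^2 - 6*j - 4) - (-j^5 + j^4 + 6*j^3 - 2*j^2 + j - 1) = j^5 - 4*j^4 - 9*j^3 - 7*j - 3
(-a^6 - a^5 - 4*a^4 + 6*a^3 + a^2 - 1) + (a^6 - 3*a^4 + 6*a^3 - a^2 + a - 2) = -a^5 - 7*a^4 + 12*a^3 + a - 3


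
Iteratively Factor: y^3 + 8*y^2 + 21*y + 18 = (y + 3)*(y^2 + 5*y + 6) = (y + 3)^2*(y + 2)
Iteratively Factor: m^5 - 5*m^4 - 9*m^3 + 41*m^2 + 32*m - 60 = (m - 5)*(m^4 - 9*m^2 - 4*m + 12) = (m - 5)*(m + 2)*(m^3 - 2*m^2 - 5*m + 6) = (m - 5)*(m - 1)*(m + 2)*(m^2 - m - 6) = (m - 5)*(m - 1)*(m + 2)^2*(m - 3)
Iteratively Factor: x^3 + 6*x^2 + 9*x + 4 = (x + 1)*(x^2 + 5*x + 4) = (x + 1)^2*(x + 4)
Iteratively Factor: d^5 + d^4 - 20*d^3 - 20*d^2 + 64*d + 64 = (d - 2)*(d^4 + 3*d^3 - 14*d^2 - 48*d - 32) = (d - 2)*(d + 2)*(d^3 + d^2 - 16*d - 16) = (d - 4)*(d - 2)*(d + 2)*(d^2 + 5*d + 4) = (d - 4)*(d - 2)*(d + 2)*(d + 4)*(d + 1)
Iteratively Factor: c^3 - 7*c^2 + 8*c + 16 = (c + 1)*(c^2 - 8*c + 16) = (c - 4)*(c + 1)*(c - 4)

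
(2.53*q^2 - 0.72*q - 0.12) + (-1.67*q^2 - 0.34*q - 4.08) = 0.86*q^2 - 1.06*q - 4.2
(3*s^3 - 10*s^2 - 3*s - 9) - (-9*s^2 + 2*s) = 3*s^3 - s^2 - 5*s - 9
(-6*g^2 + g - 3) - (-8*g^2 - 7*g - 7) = 2*g^2 + 8*g + 4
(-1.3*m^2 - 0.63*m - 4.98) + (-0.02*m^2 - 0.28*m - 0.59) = -1.32*m^2 - 0.91*m - 5.57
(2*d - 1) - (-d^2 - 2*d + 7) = d^2 + 4*d - 8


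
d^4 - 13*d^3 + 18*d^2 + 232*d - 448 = (d - 8)*(d - 7)*(d - 2)*(d + 4)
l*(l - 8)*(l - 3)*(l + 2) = l^4 - 9*l^3 + 2*l^2 + 48*l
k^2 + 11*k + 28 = (k + 4)*(k + 7)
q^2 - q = q*(q - 1)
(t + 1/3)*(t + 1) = t^2 + 4*t/3 + 1/3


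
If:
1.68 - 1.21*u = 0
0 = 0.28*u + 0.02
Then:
No Solution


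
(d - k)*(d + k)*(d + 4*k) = d^3 + 4*d^2*k - d*k^2 - 4*k^3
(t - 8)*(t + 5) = t^2 - 3*t - 40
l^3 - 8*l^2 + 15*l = l*(l - 5)*(l - 3)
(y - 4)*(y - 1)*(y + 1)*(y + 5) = y^4 + y^3 - 21*y^2 - y + 20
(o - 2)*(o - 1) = o^2 - 3*o + 2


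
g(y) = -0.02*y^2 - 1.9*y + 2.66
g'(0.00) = -1.90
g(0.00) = 2.66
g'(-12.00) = -1.42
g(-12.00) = 22.58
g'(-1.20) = -1.85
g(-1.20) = 4.91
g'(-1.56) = -1.84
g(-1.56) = 5.58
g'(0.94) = -1.94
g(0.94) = 0.86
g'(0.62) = -1.92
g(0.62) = 1.47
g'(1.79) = -1.97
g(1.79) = -0.81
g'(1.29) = -1.95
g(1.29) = 0.18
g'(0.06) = -1.90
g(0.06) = 2.55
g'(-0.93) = -1.86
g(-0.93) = 4.41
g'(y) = -0.04*y - 1.9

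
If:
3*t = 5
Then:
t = 5/3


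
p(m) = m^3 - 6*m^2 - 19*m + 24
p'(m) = 3*m^2 - 12*m - 19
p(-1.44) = 35.93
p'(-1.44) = 4.50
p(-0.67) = 33.74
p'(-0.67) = -9.61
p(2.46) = -44.16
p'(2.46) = -30.37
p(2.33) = -40.19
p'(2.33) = -30.67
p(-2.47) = 19.26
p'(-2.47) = 28.94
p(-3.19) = -8.91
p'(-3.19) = 49.81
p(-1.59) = 35.02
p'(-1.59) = 7.66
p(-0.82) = 34.99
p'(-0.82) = -7.14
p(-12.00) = -2340.00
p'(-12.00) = 557.00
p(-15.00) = -4416.00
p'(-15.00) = 836.00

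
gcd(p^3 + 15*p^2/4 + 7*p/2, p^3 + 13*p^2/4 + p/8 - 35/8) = p + 7/4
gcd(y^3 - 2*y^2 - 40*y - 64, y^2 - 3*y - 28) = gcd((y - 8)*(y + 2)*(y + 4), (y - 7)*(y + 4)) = y + 4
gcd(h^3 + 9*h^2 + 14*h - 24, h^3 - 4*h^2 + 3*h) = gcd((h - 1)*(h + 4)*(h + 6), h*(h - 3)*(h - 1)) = h - 1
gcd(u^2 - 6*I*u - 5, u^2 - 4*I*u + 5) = u - 5*I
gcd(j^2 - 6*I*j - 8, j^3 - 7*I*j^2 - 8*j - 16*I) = j - 4*I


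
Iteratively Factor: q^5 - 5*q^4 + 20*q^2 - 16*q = (q - 1)*(q^4 - 4*q^3 - 4*q^2 + 16*q) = (q - 2)*(q - 1)*(q^3 - 2*q^2 - 8*q) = (q - 2)*(q - 1)*(q + 2)*(q^2 - 4*q) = (q - 4)*(q - 2)*(q - 1)*(q + 2)*(q)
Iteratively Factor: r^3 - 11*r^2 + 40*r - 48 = (r - 3)*(r^2 - 8*r + 16) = (r - 4)*(r - 3)*(r - 4)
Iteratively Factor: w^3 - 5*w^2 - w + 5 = (w - 1)*(w^2 - 4*w - 5) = (w - 5)*(w - 1)*(w + 1)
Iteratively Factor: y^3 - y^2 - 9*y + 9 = (y - 1)*(y^2 - 9) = (y - 3)*(y - 1)*(y + 3)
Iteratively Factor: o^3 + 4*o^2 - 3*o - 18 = (o + 3)*(o^2 + o - 6) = (o + 3)^2*(o - 2)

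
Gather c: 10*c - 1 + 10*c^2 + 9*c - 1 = 10*c^2 + 19*c - 2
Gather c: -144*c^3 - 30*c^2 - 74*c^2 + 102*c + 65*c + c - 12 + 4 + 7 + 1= -144*c^3 - 104*c^2 + 168*c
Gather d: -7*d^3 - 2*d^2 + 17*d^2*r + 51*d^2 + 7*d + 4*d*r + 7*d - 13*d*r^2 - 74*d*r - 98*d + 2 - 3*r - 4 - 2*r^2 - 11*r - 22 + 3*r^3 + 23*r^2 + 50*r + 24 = -7*d^3 + d^2*(17*r + 49) + d*(-13*r^2 - 70*r - 84) + 3*r^3 + 21*r^2 + 36*r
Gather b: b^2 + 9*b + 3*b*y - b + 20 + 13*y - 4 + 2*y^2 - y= b^2 + b*(3*y + 8) + 2*y^2 + 12*y + 16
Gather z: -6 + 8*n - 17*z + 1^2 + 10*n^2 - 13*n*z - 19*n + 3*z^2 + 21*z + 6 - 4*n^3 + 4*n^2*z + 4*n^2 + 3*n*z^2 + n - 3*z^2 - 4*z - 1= -4*n^3 + 14*n^2 + 3*n*z^2 - 10*n + z*(4*n^2 - 13*n)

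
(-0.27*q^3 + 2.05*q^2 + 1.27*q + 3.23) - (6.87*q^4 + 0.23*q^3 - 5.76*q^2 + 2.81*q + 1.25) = -6.87*q^4 - 0.5*q^3 + 7.81*q^2 - 1.54*q + 1.98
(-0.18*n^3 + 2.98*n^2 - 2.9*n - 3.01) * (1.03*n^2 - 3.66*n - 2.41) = -0.1854*n^5 + 3.7282*n^4 - 13.46*n^3 + 0.331900000000001*n^2 + 18.0056*n + 7.2541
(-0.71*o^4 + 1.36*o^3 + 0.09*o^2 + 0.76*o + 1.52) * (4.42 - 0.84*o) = 0.5964*o^5 - 4.2806*o^4 + 5.9356*o^3 - 0.2406*o^2 + 2.0824*o + 6.7184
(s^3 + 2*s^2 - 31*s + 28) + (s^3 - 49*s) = 2*s^3 + 2*s^2 - 80*s + 28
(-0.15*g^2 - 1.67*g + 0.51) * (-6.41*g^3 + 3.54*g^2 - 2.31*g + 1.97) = 0.9615*g^5 + 10.1737*g^4 - 8.8344*g^3 + 5.3676*g^2 - 4.468*g + 1.0047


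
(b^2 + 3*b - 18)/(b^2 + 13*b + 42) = (b - 3)/(b + 7)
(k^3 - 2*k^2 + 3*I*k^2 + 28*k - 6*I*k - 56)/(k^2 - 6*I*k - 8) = (k^2 + k*(-2 + 7*I) - 14*I)/(k - 2*I)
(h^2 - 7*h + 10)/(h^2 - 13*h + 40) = (h - 2)/(h - 8)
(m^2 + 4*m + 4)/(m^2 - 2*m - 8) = (m + 2)/(m - 4)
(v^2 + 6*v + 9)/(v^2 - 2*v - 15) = (v + 3)/(v - 5)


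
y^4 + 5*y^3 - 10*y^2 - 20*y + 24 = (y - 2)*(y - 1)*(y + 2)*(y + 6)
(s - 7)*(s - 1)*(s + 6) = s^3 - 2*s^2 - 41*s + 42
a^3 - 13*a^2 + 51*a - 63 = (a - 7)*(a - 3)^2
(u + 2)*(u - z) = u^2 - u*z + 2*u - 2*z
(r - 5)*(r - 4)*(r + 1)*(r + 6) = r^4 - 2*r^3 - 37*r^2 + 86*r + 120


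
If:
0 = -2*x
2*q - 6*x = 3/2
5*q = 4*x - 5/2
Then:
No Solution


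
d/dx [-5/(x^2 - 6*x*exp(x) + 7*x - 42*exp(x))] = 5*(-6*x*exp(x) + 2*x - 48*exp(x) + 7)/(x^2 - 6*x*exp(x) + 7*x - 42*exp(x))^2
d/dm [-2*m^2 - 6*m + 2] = -4*m - 6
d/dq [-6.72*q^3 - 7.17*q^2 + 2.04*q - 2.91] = -20.16*q^2 - 14.34*q + 2.04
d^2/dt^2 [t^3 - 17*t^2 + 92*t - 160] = 6*t - 34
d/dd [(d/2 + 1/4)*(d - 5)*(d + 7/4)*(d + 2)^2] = 5*d^4/2 + 5*d^3/2 - 417*d^2/16 - 455*d/8 - 59/2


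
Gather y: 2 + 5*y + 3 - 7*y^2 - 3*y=-7*y^2 + 2*y + 5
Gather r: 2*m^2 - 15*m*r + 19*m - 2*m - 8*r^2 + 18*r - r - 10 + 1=2*m^2 + 17*m - 8*r^2 + r*(17 - 15*m) - 9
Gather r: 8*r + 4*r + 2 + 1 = 12*r + 3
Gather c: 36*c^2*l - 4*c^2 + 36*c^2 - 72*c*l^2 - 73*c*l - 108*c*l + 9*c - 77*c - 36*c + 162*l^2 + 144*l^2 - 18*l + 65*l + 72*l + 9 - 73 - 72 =c^2*(36*l + 32) + c*(-72*l^2 - 181*l - 104) + 306*l^2 + 119*l - 136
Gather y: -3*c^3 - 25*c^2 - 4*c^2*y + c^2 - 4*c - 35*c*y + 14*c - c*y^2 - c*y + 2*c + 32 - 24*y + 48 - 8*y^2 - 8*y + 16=-3*c^3 - 24*c^2 + 12*c + y^2*(-c - 8) + y*(-4*c^2 - 36*c - 32) + 96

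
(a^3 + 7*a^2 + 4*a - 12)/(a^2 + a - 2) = a + 6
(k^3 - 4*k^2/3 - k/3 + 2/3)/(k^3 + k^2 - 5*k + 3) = (k + 2/3)/(k + 3)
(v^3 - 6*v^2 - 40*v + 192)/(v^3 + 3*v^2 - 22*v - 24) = (v - 8)/(v + 1)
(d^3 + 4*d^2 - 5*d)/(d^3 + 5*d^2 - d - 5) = d/(d + 1)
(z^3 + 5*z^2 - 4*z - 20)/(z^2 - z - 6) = (z^2 + 3*z - 10)/(z - 3)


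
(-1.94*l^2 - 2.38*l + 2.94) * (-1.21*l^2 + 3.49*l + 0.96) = 2.3474*l^4 - 3.8908*l^3 - 13.726*l^2 + 7.9758*l + 2.8224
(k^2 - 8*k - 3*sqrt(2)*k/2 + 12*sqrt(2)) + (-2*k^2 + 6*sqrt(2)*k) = -k^2 - 8*k + 9*sqrt(2)*k/2 + 12*sqrt(2)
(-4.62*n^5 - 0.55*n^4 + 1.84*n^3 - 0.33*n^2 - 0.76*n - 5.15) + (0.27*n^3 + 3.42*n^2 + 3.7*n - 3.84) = -4.62*n^5 - 0.55*n^4 + 2.11*n^3 + 3.09*n^2 + 2.94*n - 8.99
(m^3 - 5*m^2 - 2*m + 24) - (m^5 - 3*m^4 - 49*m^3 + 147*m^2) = -m^5 + 3*m^4 + 50*m^3 - 152*m^2 - 2*m + 24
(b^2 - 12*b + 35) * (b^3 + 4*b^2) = b^5 - 8*b^4 - 13*b^3 + 140*b^2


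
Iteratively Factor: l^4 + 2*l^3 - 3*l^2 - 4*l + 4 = (l + 2)*(l^3 - 3*l + 2) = (l + 2)^2*(l^2 - 2*l + 1) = (l - 1)*(l + 2)^2*(l - 1)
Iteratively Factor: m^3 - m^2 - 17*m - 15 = (m + 3)*(m^2 - 4*m - 5) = (m + 1)*(m + 3)*(m - 5)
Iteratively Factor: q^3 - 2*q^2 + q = (q - 1)*(q^2 - q) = q*(q - 1)*(q - 1)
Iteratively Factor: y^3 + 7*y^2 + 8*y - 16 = (y - 1)*(y^2 + 8*y + 16) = (y - 1)*(y + 4)*(y + 4)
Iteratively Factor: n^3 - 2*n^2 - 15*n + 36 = (n - 3)*(n^2 + n - 12) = (n - 3)^2*(n + 4)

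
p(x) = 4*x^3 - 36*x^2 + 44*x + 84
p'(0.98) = -15.04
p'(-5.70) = 844.28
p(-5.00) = -1536.00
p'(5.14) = -9.04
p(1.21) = 91.62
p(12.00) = 2340.00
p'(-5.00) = 704.00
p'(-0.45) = 78.83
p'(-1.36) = 164.12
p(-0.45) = 56.55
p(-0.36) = 63.31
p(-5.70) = -2077.21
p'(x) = 12*x^2 - 72*x + 44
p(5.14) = -97.76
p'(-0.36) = 71.48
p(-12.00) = -12540.00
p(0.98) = 96.31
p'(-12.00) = 2636.00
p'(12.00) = 908.00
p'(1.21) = -25.55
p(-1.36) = -52.49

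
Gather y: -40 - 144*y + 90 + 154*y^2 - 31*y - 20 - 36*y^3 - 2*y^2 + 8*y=-36*y^3 + 152*y^2 - 167*y + 30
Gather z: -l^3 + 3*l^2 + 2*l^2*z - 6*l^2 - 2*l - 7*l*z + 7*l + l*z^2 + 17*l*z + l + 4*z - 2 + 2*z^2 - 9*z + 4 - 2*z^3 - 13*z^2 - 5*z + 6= -l^3 - 3*l^2 + 6*l - 2*z^3 + z^2*(l - 11) + z*(2*l^2 + 10*l - 10) + 8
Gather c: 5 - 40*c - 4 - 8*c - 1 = -48*c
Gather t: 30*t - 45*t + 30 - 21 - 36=-15*t - 27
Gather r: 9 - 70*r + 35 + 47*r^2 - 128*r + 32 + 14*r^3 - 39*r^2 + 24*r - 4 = 14*r^3 + 8*r^2 - 174*r + 72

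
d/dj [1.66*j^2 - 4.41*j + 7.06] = 3.32*j - 4.41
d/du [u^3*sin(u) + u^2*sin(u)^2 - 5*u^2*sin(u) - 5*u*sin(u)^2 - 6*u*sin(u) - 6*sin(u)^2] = u^3*cos(u) + 3*u^2*sin(u) + u^2*sin(2*u) - 5*u^2*cos(u) + 2*u*sin(u)^2 - 10*u*sin(u) - 5*u*sin(2*u) - 6*u*cos(u) - 5*sin(u)^2 - 6*sin(u) - 6*sin(2*u)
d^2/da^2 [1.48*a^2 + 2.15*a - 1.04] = 2.96000000000000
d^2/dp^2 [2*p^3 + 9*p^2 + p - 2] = 12*p + 18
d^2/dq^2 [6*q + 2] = 0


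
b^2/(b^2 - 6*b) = b/(b - 6)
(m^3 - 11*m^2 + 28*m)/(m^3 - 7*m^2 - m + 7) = m*(m - 4)/(m^2 - 1)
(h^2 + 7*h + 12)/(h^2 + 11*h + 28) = (h + 3)/(h + 7)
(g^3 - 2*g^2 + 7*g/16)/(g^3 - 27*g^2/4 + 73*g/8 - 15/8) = g*(4*g - 7)/(2*(2*g^2 - 13*g + 15))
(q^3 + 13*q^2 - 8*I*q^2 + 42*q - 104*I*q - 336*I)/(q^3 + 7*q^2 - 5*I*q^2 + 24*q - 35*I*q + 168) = (q + 6)/(q + 3*I)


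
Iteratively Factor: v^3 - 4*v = (v - 2)*(v^2 + 2*v) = (v - 2)*(v + 2)*(v)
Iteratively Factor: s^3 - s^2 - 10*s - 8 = (s + 2)*(s^2 - 3*s - 4) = (s - 4)*(s + 2)*(s + 1)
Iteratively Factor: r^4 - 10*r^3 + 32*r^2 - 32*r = (r - 4)*(r^3 - 6*r^2 + 8*r) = (r - 4)*(r - 2)*(r^2 - 4*r) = (r - 4)^2*(r - 2)*(r)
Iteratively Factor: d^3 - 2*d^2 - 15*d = (d)*(d^2 - 2*d - 15) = d*(d + 3)*(d - 5)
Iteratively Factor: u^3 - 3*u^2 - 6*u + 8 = (u - 1)*(u^2 - 2*u - 8) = (u - 1)*(u + 2)*(u - 4)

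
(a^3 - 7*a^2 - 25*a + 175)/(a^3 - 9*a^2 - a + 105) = (a + 5)/(a + 3)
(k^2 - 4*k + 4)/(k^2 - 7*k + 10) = (k - 2)/(k - 5)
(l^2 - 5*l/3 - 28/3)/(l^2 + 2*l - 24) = (l + 7/3)/(l + 6)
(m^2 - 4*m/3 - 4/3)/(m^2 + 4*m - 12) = (m + 2/3)/(m + 6)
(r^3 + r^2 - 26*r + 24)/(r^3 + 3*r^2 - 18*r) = (r^2 - 5*r + 4)/(r*(r - 3))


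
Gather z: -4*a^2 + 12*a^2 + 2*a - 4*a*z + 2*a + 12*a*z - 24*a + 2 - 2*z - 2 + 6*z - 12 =8*a^2 - 20*a + z*(8*a + 4) - 12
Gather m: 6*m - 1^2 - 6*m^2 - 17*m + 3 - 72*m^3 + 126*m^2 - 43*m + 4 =-72*m^3 + 120*m^2 - 54*m + 6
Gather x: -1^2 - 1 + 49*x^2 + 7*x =49*x^2 + 7*x - 2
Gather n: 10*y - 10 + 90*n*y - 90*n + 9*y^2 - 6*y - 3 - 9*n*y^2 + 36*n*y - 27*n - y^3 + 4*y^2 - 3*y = n*(-9*y^2 + 126*y - 117) - y^3 + 13*y^2 + y - 13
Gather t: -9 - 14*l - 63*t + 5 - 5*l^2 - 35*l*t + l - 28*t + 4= -5*l^2 - 13*l + t*(-35*l - 91)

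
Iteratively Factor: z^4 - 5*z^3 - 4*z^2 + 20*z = (z + 2)*(z^3 - 7*z^2 + 10*z) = (z - 2)*(z + 2)*(z^2 - 5*z) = z*(z - 2)*(z + 2)*(z - 5)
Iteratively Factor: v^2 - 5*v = (v)*(v - 5)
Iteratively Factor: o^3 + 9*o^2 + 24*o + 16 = (o + 4)*(o^2 + 5*o + 4) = (o + 1)*(o + 4)*(o + 4)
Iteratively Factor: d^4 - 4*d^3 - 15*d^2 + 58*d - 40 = (d - 1)*(d^3 - 3*d^2 - 18*d + 40) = (d - 5)*(d - 1)*(d^2 + 2*d - 8) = (d - 5)*(d - 1)*(d + 4)*(d - 2)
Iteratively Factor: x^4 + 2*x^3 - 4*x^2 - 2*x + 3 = (x + 1)*(x^3 + x^2 - 5*x + 3) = (x - 1)*(x + 1)*(x^2 + 2*x - 3) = (x - 1)*(x + 1)*(x + 3)*(x - 1)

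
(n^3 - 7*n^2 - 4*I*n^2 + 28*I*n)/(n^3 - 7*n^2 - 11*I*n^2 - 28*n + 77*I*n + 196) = n/(n - 7*I)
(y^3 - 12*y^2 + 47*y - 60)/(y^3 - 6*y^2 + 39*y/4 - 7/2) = 4*(y^3 - 12*y^2 + 47*y - 60)/(4*y^3 - 24*y^2 + 39*y - 14)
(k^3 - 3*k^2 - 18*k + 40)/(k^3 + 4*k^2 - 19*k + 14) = (k^2 - k - 20)/(k^2 + 6*k - 7)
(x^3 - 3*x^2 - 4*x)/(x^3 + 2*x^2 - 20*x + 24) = x*(x^2 - 3*x - 4)/(x^3 + 2*x^2 - 20*x + 24)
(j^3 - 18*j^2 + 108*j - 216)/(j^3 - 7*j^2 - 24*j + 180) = (j - 6)/(j + 5)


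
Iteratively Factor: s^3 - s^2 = (s)*(s^2 - s) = s^2*(s - 1)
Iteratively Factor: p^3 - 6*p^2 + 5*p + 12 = (p + 1)*(p^2 - 7*p + 12) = (p - 4)*(p + 1)*(p - 3)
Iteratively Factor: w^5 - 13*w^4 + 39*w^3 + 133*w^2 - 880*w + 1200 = (w - 5)*(w^4 - 8*w^3 - w^2 + 128*w - 240) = (w - 5)*(w + 4)*(w^3 - 12*w^2 + 47*w - 60) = (w - 5)*(w - 4)*(w + 4)*(w^2 - 8*w + 15) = (w - 5)*(w - 4)*(w - 3)*(w + 4)*(w - 5)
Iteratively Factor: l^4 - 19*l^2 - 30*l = (l + 2)*(l^3 - 2*l^2 - 15*l) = (l - 5)*(l + 2)*(l^2 + 3*l) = l*(l - 5)*(l + 2)*(l + 3)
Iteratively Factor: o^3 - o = (o + 1)*(o^2 - o) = (o - 1)*(o + 1)*(o)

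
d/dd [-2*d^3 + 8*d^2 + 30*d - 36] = -6*d^2 + 16*d + 30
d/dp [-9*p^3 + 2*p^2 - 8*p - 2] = -27*p^2 + 4*p - 8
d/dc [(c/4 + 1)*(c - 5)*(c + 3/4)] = 3*c^2/4 - c/8 - 83/16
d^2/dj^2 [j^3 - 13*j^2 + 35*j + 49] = 6*j - 26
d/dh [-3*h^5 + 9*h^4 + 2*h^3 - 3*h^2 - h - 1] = -15*h^4 + 36*h^3 + 6*h^2 - 6*h - 1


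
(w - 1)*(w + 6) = w^2 + 5*w - 6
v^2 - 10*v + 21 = (v - 7)*(v - 3)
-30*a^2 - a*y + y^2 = (-6*a + y)*(5*a + y)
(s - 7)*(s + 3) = s^2 - 4*s - 21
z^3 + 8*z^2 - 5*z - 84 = (z - 3)*(z + 4)*(z + 7)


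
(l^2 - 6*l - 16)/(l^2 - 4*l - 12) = (l - 8)/(l - 6)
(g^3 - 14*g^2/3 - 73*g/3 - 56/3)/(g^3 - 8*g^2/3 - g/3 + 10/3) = (3*g^2 - 17*g - 56)/(3*g^2 - 11*g + 10)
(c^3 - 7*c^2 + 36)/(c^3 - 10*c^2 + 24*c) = (c^2 - c - 6)/(c*(c - 4))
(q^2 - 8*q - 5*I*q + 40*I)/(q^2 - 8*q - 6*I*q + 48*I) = (q - 5*I)/(q - 6*I)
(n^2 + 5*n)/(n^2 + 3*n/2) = 2*(n + 5)/(2*n + 3)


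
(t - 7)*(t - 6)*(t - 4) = t^3 - 17*t^2 + 94*t - 168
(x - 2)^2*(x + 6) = x^3 + 2*x^2 - 20*x + 24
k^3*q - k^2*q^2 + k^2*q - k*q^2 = k*(k - q)*(k*q + q)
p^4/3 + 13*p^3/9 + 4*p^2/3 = p^2*(p/3 + 1)*(p + 4/3)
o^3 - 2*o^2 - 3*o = o*(o - 3)*(o + 1)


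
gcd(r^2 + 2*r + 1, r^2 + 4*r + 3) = r + 1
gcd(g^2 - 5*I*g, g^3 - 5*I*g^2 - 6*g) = g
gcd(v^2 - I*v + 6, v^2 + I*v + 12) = v - 3*I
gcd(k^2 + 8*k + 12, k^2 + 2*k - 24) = k + 6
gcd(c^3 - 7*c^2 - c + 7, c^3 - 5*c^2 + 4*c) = c - 1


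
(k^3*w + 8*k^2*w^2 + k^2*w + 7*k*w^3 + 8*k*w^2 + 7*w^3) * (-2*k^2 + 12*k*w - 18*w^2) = -2*k^5*w - 4*k^4*w^2 - 2*k^4*w + 64*k^3*w^3 - 4*k^3*w^2 - 60*k^2*w^4 + 64*k^2*w^3 - 126*k*w^5 - 60*k*w^4 - 126*w^5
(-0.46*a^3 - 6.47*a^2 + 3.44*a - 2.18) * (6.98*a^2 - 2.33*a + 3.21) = -3.2108*a^5 - 44.0888*a^4 + 37.6097*a^3 - 44.0003*a^2 + 16.1218*a - 6.9978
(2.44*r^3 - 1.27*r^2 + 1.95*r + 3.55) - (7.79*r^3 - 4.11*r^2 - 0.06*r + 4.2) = -5.35*r^3 + 2.84*r^2 + 2.01*r - 0.65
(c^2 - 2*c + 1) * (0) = 0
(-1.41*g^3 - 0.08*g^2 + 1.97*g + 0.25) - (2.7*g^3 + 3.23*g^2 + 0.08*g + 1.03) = -4.11*g^3 - 3.31*g^2 + 1.89*g - 0.78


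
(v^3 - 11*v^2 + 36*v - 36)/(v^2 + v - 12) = (v^2 - 8*v + 12)/(v + 4)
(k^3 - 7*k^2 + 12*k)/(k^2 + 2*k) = (k^2 - 7*k + 12)/(k + 2)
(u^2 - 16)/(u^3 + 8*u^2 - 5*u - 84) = (u - 4)/(u^2 + 4*u - 21)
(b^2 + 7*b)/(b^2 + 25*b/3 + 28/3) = 3*b/(3*b + 4)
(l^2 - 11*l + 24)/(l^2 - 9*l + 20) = (l^2 - 11*l + 24)/(l^2 - 9*l + 20)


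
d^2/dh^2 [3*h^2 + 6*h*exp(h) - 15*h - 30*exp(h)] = 6*h*exp(h) - 18*exp(h) + 6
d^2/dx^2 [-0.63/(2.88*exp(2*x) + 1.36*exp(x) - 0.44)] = (-0.63*(5.76*exp(x) + 1.36)*(11.52*exp(x) + 2.72)*exp(x) + (7.2576*exp(x) + 0.8568)*(2.88*exp(2*x) + 1.36*exp(x) - 0.44))*exp(x)/(2.88*exp(2*x) + 1.36*exp(x) - 0.44)^3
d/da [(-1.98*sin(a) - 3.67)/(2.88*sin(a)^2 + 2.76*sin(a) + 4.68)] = (5.7024*sin(a)^2 + 21.1392*sin(a) + 0.8628)*cos(a)/(8.2944*sin(a)^4 + 15.8976*sin(a)^3 + 34.5744*sin(a)^2 + 25.8336*sin(a) + 21.9024)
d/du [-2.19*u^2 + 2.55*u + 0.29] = 2.55 - 4.38*u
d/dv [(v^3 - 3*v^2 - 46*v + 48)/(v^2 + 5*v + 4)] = (v^4 + 10*v^3 + 43*v^2 - 120*v - 424)/(v^4 + 10*v^3 + 33*v^2 + 40*v + 16)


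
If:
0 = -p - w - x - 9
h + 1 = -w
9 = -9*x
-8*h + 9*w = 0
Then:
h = -9/17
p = -128/17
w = -8/17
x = -1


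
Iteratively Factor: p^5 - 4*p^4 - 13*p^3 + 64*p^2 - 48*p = (p + 4)*(p^4 - 8*p^3 + 19*p^2 - 12*p) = (p - 3)*(p + 4)*(p^3 - 5*p^2 + 4*p) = (p - 3)*(p - 1)*(p + 4)*(p^2 - 4*p) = p*(p - 3)*(p - 1)*(p + 4)*(p - 4)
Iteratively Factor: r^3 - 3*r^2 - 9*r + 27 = (r - 3)*(r^2 - 9) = (r - 3)*(r + 3)*(r - 3)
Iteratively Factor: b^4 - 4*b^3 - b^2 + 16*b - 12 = (b - 2)*(b^3 - 2*b^2 - 5*b + 6) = (b - 3)*(b - 2)*(b^2 + b - 2) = (b - 3)*(b - 2)*(b - 1)*(b + 2)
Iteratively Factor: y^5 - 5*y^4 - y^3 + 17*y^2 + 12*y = (y - 3)*(y^4 - 2*y^3 - 7*y^2 - 4*y) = (y - 4)*(y - 3)*(y^3 + 2*y^2 + y) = y*(y - 4)*(y - 3)*(y^2 + 2*y + 1) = y*(y - 4)*(y - 3)*(y + 1)*(y + 1)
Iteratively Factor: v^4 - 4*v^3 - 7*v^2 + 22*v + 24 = (v - 4)*(v^3 - 7*v - 6) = (v - 4)*(v + 2)*(v^2 - 2*v - 3) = (v - 4)*(v + 1)*(v + 2)*(v - 3)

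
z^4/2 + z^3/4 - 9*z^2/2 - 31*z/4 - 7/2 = (z/2 + 1)*(z - 7/2)*(z + 1)^2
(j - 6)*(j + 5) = j^2 - j - 30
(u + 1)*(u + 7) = u^2 + 8*u + 7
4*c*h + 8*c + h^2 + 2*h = (4*c + h)*(h + 2)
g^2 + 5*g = g*(g + 5)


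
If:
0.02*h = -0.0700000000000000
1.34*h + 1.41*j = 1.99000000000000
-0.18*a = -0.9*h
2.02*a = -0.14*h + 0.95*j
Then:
No Solution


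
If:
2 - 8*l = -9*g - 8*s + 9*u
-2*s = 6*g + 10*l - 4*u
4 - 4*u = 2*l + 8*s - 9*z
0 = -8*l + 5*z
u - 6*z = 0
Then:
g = 890/4083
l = 90/1361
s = 388/1361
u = 864/1361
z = 144/1361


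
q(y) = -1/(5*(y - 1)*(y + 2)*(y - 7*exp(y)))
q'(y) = -(7*exp(y) - 1)/(5*(y - 1)*(y + 2)*(y - 7*exp(y))^2) + 1/(5*(y - 1)*(y + 2)^2*(y - 7*exp(y))) + 1/(5*(y - 1)^2*(y + 2)*(y - 7*exp(y)))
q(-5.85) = 0.00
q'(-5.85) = 0.00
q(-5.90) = 0.00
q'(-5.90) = 0.00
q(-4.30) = 0.00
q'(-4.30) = 0.00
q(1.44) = 0.00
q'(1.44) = -0.02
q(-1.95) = -0.46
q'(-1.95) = 9.05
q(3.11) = 0.00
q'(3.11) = -0.00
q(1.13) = 0.02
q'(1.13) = -0.22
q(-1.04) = -0.03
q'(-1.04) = 0.03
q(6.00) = 0.00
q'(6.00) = 0.00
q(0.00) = -0.01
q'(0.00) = 0.01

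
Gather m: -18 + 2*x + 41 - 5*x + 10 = 33 - 3*x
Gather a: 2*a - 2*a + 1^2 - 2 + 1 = 0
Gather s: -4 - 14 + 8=-10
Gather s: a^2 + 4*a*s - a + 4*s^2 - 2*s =a^2 - a + 4*s^2 + s*(4*a - 2)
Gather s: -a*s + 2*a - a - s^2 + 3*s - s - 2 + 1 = a - s^2 + s*(2 - a) - 1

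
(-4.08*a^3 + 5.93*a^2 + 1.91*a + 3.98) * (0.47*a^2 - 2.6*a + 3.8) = -1.9176*a^5 + 13.3951*a^4 - 30.0243*a^3 + 19.4386*a^2 - 3.09*a + 15.124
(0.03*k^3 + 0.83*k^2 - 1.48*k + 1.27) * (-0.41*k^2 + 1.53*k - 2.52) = -0.0123*k^5 - 0.2944*k^4 + 1.8011*k^3 - 4.8767*k^2 + 5.6727*k - 3.2004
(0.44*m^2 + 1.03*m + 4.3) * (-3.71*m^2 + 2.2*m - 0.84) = -1.6324*m^4 - 2.8533*m^3 - 14.0566*m^2 + 8.5948*m - 3.612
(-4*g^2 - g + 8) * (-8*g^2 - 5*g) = 32*g^4 + 28*g^3 - 59*g^2 - 40*g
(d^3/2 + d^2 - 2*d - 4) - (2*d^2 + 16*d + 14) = d^3/2 - d^2 - 18*d - 18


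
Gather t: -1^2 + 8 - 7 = 0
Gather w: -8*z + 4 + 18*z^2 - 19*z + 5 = 18*z^2 - 27*z + 9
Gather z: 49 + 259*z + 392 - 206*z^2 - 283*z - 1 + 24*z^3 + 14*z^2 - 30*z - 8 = 24*z^3 - 192*z^2 - 54*z + 432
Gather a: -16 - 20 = -36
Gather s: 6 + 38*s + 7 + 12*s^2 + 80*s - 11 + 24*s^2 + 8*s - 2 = 36*s^2 + 126*s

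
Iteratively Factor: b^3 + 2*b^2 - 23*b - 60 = (b + 4)*(b^2 - 2*b - 15) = (b - 5)*(b + 4)*(b + 3)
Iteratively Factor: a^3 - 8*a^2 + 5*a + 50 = (a + 2)*(a^2 - 10*a + 25) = (a - 5)*(a + 2)*(a - 5)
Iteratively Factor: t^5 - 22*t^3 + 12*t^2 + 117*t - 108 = (t - 3)*(t^4 + 3*t^3 - 13*t^2 - 27*t + 36) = (t - 3)^2*(t^3 + 6*t^2 + 5*t - 12) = (t - 3)^2*(t + 4)*(t^2 + 2*t - 3) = (t - 3)^2*(t - 1)*(t + 4)*(t + 3)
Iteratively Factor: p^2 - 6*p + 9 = (p - 3)*(p - 3)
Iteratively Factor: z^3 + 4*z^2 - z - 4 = (z + 1)*(z^2 + 3*z - 4) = (z + 1)*(z + 4)*(z - 1)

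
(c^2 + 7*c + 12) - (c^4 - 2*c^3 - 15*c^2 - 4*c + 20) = -c^4 + 2*c^3 + 16*c^2 + 11*c - 8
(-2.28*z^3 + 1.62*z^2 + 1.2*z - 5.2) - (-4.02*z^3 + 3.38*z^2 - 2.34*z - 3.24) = 1.74*z^3 - 1.76*z^2 + 3.54*z - 1.96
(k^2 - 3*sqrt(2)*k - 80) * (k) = k^3 - 3*sqrt(2)*k^2 - 80*k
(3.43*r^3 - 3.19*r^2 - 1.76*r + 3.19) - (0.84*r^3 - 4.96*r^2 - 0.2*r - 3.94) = 2.59*r^3 + 1.77*r^2 - 1.56*r + 7.13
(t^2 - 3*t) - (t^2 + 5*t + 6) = -8*t - 6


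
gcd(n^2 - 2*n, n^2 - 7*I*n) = n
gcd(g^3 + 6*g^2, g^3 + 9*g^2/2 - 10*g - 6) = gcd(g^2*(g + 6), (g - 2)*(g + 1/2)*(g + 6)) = g + 6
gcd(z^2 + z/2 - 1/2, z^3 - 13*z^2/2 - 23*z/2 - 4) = z + 1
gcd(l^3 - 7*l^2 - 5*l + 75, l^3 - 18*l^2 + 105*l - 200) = l^2 - 10*l + 25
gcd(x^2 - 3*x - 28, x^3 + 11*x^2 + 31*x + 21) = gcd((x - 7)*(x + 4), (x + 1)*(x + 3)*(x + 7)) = 1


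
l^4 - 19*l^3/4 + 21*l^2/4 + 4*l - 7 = (l - 2)^2*(l - 7/4)*(l + 1)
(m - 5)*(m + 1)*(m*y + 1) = m^3*y - 4*m^2*y + m^2 - 5*m*y - 4*m - 5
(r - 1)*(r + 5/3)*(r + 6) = r^3 + 20*r^2/3 + 7*r/3 - 10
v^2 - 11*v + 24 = (v - 8)*(v - 3)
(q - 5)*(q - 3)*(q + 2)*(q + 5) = q^4 - q^3 - 31*q^2 + 25*q + 150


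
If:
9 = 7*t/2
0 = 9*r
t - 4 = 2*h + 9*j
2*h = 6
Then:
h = 3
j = -52/63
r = 0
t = 18/7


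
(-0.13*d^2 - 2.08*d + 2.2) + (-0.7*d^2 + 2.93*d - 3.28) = -0.83*d^2 + 0.85*d - 1.08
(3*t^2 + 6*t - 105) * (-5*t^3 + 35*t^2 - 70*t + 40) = -15*t^5 + 75*t^4 + 525*t^3 - 3975*t^2 + 7590*t - 4200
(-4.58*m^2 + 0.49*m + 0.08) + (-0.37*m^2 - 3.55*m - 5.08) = -4.95*m^2 - 3.06*m - 5.0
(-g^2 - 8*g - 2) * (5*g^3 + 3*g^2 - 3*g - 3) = -5*g^5 - 43*g^4 - 31*g^3 + 21*g^2 + 30*g + 6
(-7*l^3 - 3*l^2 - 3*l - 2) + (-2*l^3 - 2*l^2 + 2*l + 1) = -9*l^3 - 5*l^2 - l - 1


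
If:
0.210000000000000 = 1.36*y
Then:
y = 0.15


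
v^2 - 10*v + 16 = (v - 8)*(v - 2)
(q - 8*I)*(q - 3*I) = q^2 - 11*I*q - 24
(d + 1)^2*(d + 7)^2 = d^4 + 16*d^3 + 78*d^2 + 112*d + 49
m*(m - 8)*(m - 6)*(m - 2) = m^4 - 16*m^3 + 76*m^2 - 96*m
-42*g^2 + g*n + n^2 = (-6*g + n)*(7*g + n)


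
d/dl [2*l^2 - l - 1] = 4*l - 1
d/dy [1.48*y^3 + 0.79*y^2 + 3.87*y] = 4.44*y^2 + 1.58*y + 3.87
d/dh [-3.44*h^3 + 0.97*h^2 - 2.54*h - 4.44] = -10.32*h^2 + 1.94*h - 2.54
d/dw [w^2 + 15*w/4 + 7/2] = 2*w + 15/4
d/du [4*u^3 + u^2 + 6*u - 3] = 12*u^2 + 2*u + 6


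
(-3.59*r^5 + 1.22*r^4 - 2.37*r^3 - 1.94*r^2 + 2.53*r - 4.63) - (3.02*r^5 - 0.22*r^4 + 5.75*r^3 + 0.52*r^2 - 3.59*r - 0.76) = -6.61*r^5 + 1.44*r^4 - 8.12*r^3 - 2.46*r^2 + 6.12*r - 3.87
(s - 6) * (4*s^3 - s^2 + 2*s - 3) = 4*s^4 - 25*s^3 + 8*s^2 - 15*s + 18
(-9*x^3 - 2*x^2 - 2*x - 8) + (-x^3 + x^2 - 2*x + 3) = -10*x^3 - x^2 - 4*x - 5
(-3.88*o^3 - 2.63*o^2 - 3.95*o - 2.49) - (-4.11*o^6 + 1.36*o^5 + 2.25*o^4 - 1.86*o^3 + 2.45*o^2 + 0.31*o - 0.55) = 4.11*o^6 - 1.36*o^5 - 2.25*o^4 - 2.02*o^3 - 5.08*o^2 - 4.26*o - 1.94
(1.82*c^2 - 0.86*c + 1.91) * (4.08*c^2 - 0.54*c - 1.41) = 7.4256*c^4 - 4.4916*c^3 + 5.691*c^2 + 0.1812*c - 2.6931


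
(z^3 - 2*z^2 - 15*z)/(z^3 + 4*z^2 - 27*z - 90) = z/(z + 6)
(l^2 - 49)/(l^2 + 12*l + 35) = (l - 7)/(l + 5)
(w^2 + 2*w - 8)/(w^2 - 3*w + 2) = (w + 4)/(w - 1)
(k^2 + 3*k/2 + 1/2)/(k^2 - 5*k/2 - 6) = (2*k^2 + 3*k + 1)/(2*k^2 - 5*k - 12)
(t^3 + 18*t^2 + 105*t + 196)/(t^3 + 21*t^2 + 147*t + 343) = (t + 4)/(t + 7)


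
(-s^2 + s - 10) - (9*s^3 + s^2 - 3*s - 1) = -9*s^3 - 2*s^2 + 4*s - 9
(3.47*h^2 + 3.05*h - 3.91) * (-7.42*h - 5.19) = -25.7474*h^3 - 40.6403*h^2 + 13.1827*h + 20.2929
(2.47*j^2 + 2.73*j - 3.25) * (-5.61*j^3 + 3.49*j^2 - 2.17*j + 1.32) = -13.8567*j^5 - 6.695*j^4 + 22.4003*j^3 - 14.0062*j^2 + 10.6561*j - 4.29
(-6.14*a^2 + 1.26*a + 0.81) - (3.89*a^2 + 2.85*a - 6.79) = -10.03*a^2 - 1.59*a + 7.6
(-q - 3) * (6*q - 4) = -6*q^2 - 14*q + 12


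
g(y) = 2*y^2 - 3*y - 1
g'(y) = 4*y - 3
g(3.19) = 9.78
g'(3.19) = 9.76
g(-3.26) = 30.04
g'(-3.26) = -16.04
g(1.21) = -1.70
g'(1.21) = 1.84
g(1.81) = 0.12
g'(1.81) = 4.24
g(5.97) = 52.37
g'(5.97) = 20.88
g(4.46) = 25.40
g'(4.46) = 14.84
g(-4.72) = 57.72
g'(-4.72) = -21.88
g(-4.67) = 56.63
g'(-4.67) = -21.68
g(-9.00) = 188.00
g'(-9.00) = -39.00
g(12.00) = 251.00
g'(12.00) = 45.00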